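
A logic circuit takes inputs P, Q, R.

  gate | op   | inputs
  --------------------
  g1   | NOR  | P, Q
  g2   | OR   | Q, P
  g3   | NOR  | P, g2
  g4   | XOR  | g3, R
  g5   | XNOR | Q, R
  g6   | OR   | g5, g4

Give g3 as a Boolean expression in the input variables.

g2 = Q OR P
g3 = P NOR g2 = P NOR (Q OR P)

P NOR (Q OR P)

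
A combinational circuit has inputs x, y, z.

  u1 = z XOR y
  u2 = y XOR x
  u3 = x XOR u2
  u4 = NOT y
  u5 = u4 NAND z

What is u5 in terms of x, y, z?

NOT y NAND z

u4 = NOT y
u5 = u4 NAND z = NOT y NAND z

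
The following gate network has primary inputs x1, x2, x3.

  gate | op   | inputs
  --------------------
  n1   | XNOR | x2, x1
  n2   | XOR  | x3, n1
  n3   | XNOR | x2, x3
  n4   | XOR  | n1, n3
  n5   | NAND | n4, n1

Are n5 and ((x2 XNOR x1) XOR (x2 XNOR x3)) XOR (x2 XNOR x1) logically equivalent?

n1 = x2 XNOR x1
n3 = x2 XNOR x3
n4 = n1 XOR n3 = (x2 XNOR x1) XOR (x2 XNOR x3)
n5 = n4 NAND n1 = ((x2 XNOR x1) XOR (x2 XNOR x3)) NAND (x2 XNOR x1)
At x1=0, x2=1, x3=0: circuit gives 1, formula gives 0.

No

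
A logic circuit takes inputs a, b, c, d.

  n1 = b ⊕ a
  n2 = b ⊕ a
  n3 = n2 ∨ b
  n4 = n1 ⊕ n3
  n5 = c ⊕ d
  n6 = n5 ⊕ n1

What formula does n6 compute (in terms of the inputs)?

(c ⊕ d) ⊕ (b ⊕ a)

n1 = b ⊕ a
n5 = c ⊕ d
n6 = n5 ⊕ n1 = (c ⊕ d) ⊕ (b ⊕ a)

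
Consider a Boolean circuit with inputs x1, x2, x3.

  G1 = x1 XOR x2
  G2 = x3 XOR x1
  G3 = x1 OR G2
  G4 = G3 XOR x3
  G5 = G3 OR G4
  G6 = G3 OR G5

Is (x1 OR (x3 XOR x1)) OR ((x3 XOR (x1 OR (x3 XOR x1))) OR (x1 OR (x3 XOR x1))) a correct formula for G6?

G2 = x3 XOR x1
G3 = x1 OR G2 = x1 OR (x3 XOR x1)
G4 = G3 XOR x3 = (x1 OR (x3 XOR x1)) XOR x3
G5 = G3 OR G4 = (x1 OR (x3 XOR x1)) OR ((x1 OR (x3 XOR x1)) XOR x3)
G6 = G3 OR G5 = (x1 OR (x3 XOR x1)) OR ((x1 OR (x3 XOR x1)) OR ((x1 OR (x3 XOR x1)) XOR x3))
At x1=0, x2=0, x3=0: circuit gives 0, formula gives 0.
At x1=0, x2=0, x3=1: circuit gives 1, formula gives 1.
Agrees on all 8 inputs.

Yes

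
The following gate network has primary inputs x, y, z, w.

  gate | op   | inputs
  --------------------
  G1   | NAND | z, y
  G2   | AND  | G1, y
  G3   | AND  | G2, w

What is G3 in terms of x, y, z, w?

G1 = z NAND y
G2 = G1 AND y = (z NAND y) AND y
G3 = G2 AND w = ((z NAND y) AND y) AND w

((z NAND y) AND y) AND w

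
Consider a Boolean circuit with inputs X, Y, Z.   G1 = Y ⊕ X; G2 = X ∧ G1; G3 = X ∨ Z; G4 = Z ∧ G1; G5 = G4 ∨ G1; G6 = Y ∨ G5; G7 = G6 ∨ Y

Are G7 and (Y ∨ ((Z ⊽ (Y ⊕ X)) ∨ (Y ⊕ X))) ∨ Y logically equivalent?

G1 = Y ⊕ X
G4 = Z ∧ G1 = Z ∧ (Y ⊕ X)
G5 = G4 ∨ G1 = (Z ∧ (Y ⊕ X)) ∨ (Y ⊕ X)
G6 = Y ∨ G5 = Y ∨ ((Z ∧ (Y ⊕ X)) ∨ (Y ⊕ X))
G7 = G6 ∨ Y = (Y ∨ ((Z ∧ (Y ⊕ X)) ∨ (Y ⊕ X))) ∨ Y
At X=0, Y=0, Z=0: circuit gives 0, formula gives 1.

No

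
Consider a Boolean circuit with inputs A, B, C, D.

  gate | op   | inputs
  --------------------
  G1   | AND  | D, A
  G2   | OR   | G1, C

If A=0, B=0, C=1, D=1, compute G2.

1

G1 = 1 AND 0 = 0
G2 = 0 OR 1 = 1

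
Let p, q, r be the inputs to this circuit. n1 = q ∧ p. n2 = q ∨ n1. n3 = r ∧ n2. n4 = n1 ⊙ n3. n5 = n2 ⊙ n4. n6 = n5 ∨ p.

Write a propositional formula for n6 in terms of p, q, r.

n1 = q ∧ p
n2 = q ∨ n1 = q ∨ (q ∧ p)
n3 = r ∧ n2 = r ∧ (q ∨ (q ∧ p))
n4 = n1 ⊙ n3 = (q ∧ p) ⊙ (r ∧ (q ∨ (q ∧ p)))
n5 = n2 ⊙ n4 = (q ∨ (q ∧ p)) ⊙ ((q ∧ p) ⊙ (r ∧ (q ∨ (q ∧ p))))
n6 = n5 ∨ p = ((q ∨ (q ∧ p)) ⊙ ((q ∧ p) ⊙ (r ∧ (q ∨ (q ∧ p))))) ∨ p

((q ∨ (q ∧ p)) ⊙ ((q ∧ p) ⊙ (r ∧ (q ∨ (q ∧ p))))) ∨ p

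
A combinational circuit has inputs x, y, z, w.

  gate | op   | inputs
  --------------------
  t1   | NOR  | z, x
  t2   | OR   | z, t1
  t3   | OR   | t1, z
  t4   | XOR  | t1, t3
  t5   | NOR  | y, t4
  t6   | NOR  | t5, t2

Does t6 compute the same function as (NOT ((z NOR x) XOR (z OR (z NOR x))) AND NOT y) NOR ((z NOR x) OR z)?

t1 = z NOR x
t2 = z OR t1 = z OR (z NOR x)
t3 = t1 OR z = (z NOR x) OR z
t4 = t1 XOR t3 = (z NOR x) XOR ((z NOR x) OR z)
t5 = y NOR t4 = y NOR ((z NOR x) XOR ((z NOR x) OR z))
t6 = t5 NOR t2 = (y NOR ((z NOR x) XOR ((z NOR x) OR z))) NOR (z OR (z NOR x))
At x=0, y=0, z=0, w=0: circuit gives 0, formula gives 0.
At x=1, y=1, z=0, w=0: circuit gives 1, formula gives 1.
Agrees on all 16 inputs.

Yes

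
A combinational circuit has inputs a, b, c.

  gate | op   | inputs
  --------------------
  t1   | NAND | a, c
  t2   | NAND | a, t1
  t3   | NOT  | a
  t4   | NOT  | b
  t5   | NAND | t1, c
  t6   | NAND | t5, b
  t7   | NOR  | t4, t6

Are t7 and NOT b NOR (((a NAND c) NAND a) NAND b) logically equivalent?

t1 = a NAND c
t4 = NOT b
t5 = t1 NAND c = (a NAND c) NAND c
t6 = t5 NAND b = ((a NAND c) NAND c) NAND b
t7 = t4 NOR t6 = NOT b NOR (((a NAND c) NAND c) NAND b)
At a=0, b=1, c=1: circuit gives 0, formula gives 1.

No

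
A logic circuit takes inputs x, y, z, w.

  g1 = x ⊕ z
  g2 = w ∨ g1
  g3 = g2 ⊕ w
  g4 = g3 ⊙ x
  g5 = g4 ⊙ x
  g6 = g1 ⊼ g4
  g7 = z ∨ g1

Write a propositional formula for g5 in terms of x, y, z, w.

g1 = x ⊕ z
g2 = w ∨ g1 = w ∨ (x ⊕ z)
g3 = g2 ⊕ w = (w ∨ (x ⊕ z)) ⊕ w
g4 = g3 ⊙ x = ((w ∨ (x ⊕ z)) ⊕ w) ⊙ x
g5 = g4 ⊙ x = (((w ∨ (x ⊕ z)) ⊕ w) ⊙ x) ⊙ x

(((w ∨ (x ⊕ z)) ⊕ w) ⊙ x) ⊙ x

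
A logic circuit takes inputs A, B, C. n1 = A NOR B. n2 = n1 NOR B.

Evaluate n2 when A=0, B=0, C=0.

n1 = 0 NOR 0 = 1
n2 = 1 NOR 0 = 0

0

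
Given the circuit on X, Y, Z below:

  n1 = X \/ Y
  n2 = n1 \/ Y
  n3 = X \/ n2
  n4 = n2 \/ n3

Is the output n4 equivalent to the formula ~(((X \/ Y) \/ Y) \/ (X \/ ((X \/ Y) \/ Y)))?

n1 = X \/ Y
n2 = n1 \/ Y = (X \/ Y) \/ Y
n3 = X \/ n2 = X \/ ((X \/ Y) \/ Y)
n4 = n2 \/ n3 = ((X \/ Y) \/ Y) \/ (X \/ ((X \/ Y) \/ Y))
At X=0, Y=0, Z=0: circuit gives 0, formula gives 1.

No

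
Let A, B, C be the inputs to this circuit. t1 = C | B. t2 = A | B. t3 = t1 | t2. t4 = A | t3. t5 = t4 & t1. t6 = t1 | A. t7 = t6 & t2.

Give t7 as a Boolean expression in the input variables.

t1 = C | B
t2 = A | B
t6 = t1 | A = (C | B) | A
t7 = t6 & t2 = ((C | B) | A) & (A | B)

((C | B) | A) & (A | B)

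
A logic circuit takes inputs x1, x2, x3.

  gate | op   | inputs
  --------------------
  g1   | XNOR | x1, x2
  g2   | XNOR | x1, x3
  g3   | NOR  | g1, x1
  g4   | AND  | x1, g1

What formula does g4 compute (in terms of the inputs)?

x1 AND (x1 XNOR x2)

g1 = x1 XNOR x2
g4 = x1 AND g1 = x1 AND (x1 XNOR x2)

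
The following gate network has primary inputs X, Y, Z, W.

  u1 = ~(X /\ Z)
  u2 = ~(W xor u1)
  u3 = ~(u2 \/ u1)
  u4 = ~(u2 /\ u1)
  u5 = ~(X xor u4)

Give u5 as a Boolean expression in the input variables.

u1 = ~(X /\ Z)
u2 = ~(W xor u1) = ~(W xor (~(X /\ Z)))
u4 = ~(u2 /\ u1) = ~((~(W xor (~(X /\ Z)))) /\ (~(X /\ Z)))
u5 = ~(X xor u4) = ~(X xor (~((~(W xor (~(X /\ Z)))) /\ (~(X /\ Z)))))

~(X xor (~((~(W xor (~(X /\ Z)))) /\ (~(X /\ Z)))))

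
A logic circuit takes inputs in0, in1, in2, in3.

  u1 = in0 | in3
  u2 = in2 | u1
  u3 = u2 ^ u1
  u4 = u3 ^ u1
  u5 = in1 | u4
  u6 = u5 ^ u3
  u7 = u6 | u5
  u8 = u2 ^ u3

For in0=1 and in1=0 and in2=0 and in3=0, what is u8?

u1 = 1 | 0 = 1
u2 = 0 | 1 = 1
u3 = 1 ^ 1 = 0
u8 = 1 ^ 0 = 1

1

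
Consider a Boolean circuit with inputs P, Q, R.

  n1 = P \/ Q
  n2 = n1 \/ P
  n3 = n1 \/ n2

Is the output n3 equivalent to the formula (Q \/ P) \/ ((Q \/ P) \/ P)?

n1 = P \/ Q
n2 = n1 \/ P = (P \/ Q) \/ P
n3 = n1 \/ n2 = (P \/ Q) \/ ((P \/ Q) \/ P)
At P=0, Q=0, R=0: circuit gives 0, formula gives 0.
At P=0, Q=1, R=0: circuit gives 1, formula gives 1.
Agrees on all 8 inputs.

Yes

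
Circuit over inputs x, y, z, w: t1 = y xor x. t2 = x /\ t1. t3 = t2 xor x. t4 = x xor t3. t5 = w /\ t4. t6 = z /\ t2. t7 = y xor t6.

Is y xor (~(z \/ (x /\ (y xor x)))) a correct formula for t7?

t1 = y xor x
t2 = x /\ t1 = x /\ (y xor x)
t6 = z /\ t2 = z /\ (x /\ (y xor x))
t7 = y xor t6 = y xor (z /\ (x /\ (y xor x)))
At x=0, y=0, z=0, w=0: circuit gives 0, formula gives 1.

No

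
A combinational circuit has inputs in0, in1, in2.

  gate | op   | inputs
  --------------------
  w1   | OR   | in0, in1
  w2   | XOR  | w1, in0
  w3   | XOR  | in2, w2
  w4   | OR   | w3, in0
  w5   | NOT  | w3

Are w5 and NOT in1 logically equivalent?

w1 = in0 OR in1
w2 = w1 XOR in0 = (in0 OR in1) XOR in0
w3 = in2 XOR w2 = in2 XOR ((in0 OR in1) XOR in0)
w5 = NOT w3 = NOT (in2 XOR ((in0 OR in1) XOR in0))
At in0=0, in1=0, in2=1: circuit gives 0, formula gives 1.

No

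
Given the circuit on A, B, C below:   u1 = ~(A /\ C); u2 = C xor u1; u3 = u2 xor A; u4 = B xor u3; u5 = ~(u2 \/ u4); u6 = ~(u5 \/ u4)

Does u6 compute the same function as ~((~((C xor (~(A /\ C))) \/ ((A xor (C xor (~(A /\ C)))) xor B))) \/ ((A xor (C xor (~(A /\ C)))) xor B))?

u1 = ~(A /\ C)
u2 = C xor u1 = C xor (~(A /\ C))
u3 = u2 xor A = (C xor (~(A /\ C))) xor A
u4 = B xor u3 = B xor ((C xor (~(A /\ C))) xor A)
u5 = ~(u2 \/ u4) = ~((C xor (~(A /\ C))) \/ (B xor ((C xor (~(A /\ C))) xor A)))
u6 = ~(u5 \/ u4) = ~((~((C xor (~(A /\ C))) \/ (B xor ((C xor (~(A /\ C))) xor A)))) \/ (B xor ((C xor (~(A /\ C))) xor A)))
At A=0, B=0, C=0: circuit gives 0, formula gives 0.
At A=0, B=1, C=0: circuit gives 1, formula gives 1.
Agrees on all 8 inputs.

Yes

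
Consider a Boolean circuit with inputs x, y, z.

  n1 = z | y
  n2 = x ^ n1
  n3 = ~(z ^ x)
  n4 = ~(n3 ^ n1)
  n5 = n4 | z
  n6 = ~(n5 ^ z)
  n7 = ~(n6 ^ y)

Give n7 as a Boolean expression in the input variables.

~((~(((~((~(z ^ x)) ^ (z | y))) | z) ^ z)) ^ y)

n1 = z | y
n3 = ~(z ^ x)
n4 = ~(n3 ^ n1) = ~((~(z ^ x)) ^ (z | y))
n5 = n4 | z = (~((~(z ^ x)) ^ (z | y))) | z
n6 = ~(n5 ^ z) = ~(((~((~(z ^ x)) ^ (z | y))) | z) ^ z)
n7 = ~(n6 ^ y) = ~((~(((~((~(z ^ x)) ^ (z | y))) | z) ^ z)) ^ y)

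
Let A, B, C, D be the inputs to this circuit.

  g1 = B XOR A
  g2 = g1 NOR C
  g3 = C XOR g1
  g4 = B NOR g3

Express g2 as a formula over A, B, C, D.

g1 = B XOR A
g2 = g1 NOR C = (B XOR A) NOR C

(B XOR A) NOR C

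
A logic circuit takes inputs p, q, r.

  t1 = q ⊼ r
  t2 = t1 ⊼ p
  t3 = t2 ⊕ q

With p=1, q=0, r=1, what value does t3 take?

0

t1 = 0 ⊼ 1 = 1
t2 = 1 ⊼ 1 = 0
t3 = 0 ⊕ 0 = 0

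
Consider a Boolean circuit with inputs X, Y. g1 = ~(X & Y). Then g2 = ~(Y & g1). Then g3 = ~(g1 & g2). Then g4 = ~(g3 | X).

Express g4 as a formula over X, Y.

~((~((~(X & Y)) & (~(Y & (~(X & Y)))))) | X)

g1 = ~(X & Y)
g2 = ~(Y & g1) = ~(Y & (~(X & Y)))
g3 = ~(g1 & g2) = ~((~(X & Y)) & (~(Y & (~(X & Y)))))
g4 = ~(g3 | X) = ~((~((~(X & Y)) & (~(Y & (~(X & Y)))))) | X)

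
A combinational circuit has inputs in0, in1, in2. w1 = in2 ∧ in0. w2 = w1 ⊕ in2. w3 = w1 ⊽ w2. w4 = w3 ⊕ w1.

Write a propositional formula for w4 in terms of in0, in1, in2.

w1 = in2 ∧ in0
w2 = w1 ⊕ in2 = (in2 ∧ in0) ⊕ in2
w3 = w1 ⊽ w2 = (in2 ∧ in0) ⊽ ((in2 ∧ in0) ⊕ in2)
w4 = w3 ⊕ w1 = ((in2 ∧ in0) ⊽ ((in2 ∧ in0) ⊕ in2)) ⊕ (in2 ∧ in0)

((in2 ∧ in0) ⊽ ((in2 ∧ in0) ⊕ in2)) ⊕ (in2 ∧ in0)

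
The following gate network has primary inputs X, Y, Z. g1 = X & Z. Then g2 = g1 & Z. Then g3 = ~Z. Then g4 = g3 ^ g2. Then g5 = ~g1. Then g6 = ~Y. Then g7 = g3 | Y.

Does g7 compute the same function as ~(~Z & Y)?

No

g3 = ~Z
g7 = g3 | Y = ~Z | Y
At X=0, Y=0, Z=1: circuit gives 0, formula gives 1.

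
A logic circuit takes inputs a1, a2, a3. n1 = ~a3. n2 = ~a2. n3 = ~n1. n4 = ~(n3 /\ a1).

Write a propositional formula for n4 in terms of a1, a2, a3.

~(~~a3 /\ a1)

n1 = ~a3
n3 = ~n1 = ~~a3
n4 = ~(n3 /\ a1) = ~(~~a3 /\ a1)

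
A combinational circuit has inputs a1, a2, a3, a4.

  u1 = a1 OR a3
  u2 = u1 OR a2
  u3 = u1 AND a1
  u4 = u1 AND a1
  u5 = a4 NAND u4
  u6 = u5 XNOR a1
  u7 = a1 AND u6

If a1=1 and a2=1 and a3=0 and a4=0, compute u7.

1

u1 = 1 OR 0 = 1
u4 = 1 AND 1 = 1
u5 = 0 NAND 1 = 1
u6 = 1 XNOR 1 = 1
u7 = 1 AND 1 = 1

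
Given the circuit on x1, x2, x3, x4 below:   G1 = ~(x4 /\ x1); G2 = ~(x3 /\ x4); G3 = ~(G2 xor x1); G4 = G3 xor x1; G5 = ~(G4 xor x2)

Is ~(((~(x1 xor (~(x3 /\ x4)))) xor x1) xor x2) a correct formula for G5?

Yes

G2 = ~(x3 /\ x4)
G3 = ~(G2 xor x1) = ~((~(x3 /\ x4)) xor x1)
G4 = G3 xor x1 = (~((~(x3 /\ x4)) xor x1)) xor x1
G5 = ~(G4 xor x2) = ~(((~((~(x3 /\ x4)) xor x1)) xor x1) xor x2)
At x1=0, x2=0, x3=1, x4=1: circuit gives 0, formula gives 0.
At x1=0, x2=0, x3=0, x4=0: circuit gives 1, formula gives 1.
Agrees on all 16 inputs.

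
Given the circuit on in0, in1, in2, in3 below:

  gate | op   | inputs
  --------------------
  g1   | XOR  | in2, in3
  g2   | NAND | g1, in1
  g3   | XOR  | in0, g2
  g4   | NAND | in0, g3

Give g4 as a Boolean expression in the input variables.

in0 NAND (in0 XOR ((in2 XOR in3) NAND in1))

g1 = in2 XOR in3
g2 = g1 NAND in1 = (in2 XOR in3) NAND in1
g3 = in0 XOR g2 = in0 XOR ((in2 XOR in3) NAND in1)
g4 = in0 NAND g3 = in0 NAND (in0 XOR ((in2 XOR in3) NAND in1))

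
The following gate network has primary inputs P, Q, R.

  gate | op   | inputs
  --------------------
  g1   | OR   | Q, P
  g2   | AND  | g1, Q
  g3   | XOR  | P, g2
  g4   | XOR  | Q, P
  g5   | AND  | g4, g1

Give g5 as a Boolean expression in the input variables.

(Q XOR P) AND (Q OR P)

g1 = Q OR P
g4 = Q XOR P
g5 = g4 AND g1 = (Q XOR P) AND (Q OR P)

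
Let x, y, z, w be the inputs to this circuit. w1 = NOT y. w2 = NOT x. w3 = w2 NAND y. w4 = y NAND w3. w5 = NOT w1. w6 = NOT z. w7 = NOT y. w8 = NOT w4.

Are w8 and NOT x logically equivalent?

No

w2 = NOT x
w3 = w2 NAND y = NOT x NAND y
w4 = y NAND w3 = y NAND (NOT x NAND y)
w8 = NOT w4 = NOT (y NAND (NOT x NAND y))
At x=0, y=0, z=0, w=0: circuit gives 0, formula gives 1.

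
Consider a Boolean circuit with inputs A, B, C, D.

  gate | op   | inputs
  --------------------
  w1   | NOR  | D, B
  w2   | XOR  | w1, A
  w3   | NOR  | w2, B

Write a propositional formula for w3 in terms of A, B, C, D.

((D NOR B) XOR A) NOR B

w1 = D NOR B
w2 = w1 XOR A = (D NOR B) XOR A
w3 = w2 NOR B = ((D NOR B) XOR A) NOR B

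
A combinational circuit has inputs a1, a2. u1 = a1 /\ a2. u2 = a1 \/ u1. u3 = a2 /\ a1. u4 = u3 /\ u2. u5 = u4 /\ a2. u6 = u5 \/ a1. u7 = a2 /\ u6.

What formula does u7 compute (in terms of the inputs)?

u1 = a1 /\ a2
u2 = a1 \/ u1 = a1 \/ (a1 /\ a2)
u3 = a2 /\ a1
u4 = u3 /\ u2 = (a2 /\ a1) /\ (a1 \/ (a1 /\ a2))
u5 = u4 /\ a2 = ((a2 /\ a1) /\ (a1 \/ (a1 /\ a2))) /\ a2
u6 = u5 \/ a1 = (((a2 /\ a1) /\ (a1 \/ (a1 /\ a2))) /\ a2) \/ a1
u7 = a2 /\ u6 = a2 /\ ((((a2 /\ a1) /\ (a1 \/ (a1 /\ a2))) /\ a2) \/ a1)

a2 /\ ((((a2 /\ a1) /\ (a1 \/ (a1 /\ a2))) /\ a2) \/ a1)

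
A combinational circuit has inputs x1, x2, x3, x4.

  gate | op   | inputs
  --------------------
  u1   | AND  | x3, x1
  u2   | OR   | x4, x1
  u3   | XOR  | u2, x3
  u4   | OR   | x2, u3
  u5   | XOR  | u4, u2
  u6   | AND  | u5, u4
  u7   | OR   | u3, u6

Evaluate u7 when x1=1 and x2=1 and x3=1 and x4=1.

0

u2 = 1 OR 1 = 1
u3 = 1 XOR 1 = 0
u4 = 1 OR 0 = 1
u5 = 1 XOR 1 = 0
u6 = 0 AND 1 = 0
u7 = 0 OR 0 = 0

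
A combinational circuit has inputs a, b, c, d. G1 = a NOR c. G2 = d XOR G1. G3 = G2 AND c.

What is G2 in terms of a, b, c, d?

G1 = a NOR c
G2 = d XOR G1 = d XOR (a NOR c)

d XOR (a NOR c)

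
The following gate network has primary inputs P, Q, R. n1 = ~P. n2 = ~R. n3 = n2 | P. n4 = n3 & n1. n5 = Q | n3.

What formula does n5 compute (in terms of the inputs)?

n2 = ~R
n3 = n2 | P = ~R | P
n5 = Q | n3 = Q | (~R | P)

Q | (~R | P)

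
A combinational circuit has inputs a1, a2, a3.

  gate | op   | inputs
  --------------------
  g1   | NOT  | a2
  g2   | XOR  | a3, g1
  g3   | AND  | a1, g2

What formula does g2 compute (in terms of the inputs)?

g1 = NOT a2
g2 = a3 XOR g1 = a3 XOR NOT a2

a3 XOR NOT a2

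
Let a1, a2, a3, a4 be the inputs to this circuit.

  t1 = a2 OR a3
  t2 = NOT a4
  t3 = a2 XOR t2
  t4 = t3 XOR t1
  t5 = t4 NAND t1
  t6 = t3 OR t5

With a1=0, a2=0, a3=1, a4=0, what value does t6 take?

1

t1 = 0 OR 1 = 1
t2 = NOT 0 = 1
t3 = 0 XOR 1 = 1
t4 = 1 XOR 1 = 0
t5 = 0 NAND 1 = 1
t6 = 1 OR 1 = 1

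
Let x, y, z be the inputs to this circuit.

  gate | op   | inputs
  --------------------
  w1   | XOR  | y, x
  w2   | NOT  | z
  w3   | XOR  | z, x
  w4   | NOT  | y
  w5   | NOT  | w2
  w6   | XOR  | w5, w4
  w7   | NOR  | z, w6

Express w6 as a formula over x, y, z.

NOT NOT z XOR NOT y

w2 = NOT z
w4 = NOT y
w5 = NOT w2 = NOT NOT z
w6 = w5 XOR w4 = NOT NOT z XOR NOT y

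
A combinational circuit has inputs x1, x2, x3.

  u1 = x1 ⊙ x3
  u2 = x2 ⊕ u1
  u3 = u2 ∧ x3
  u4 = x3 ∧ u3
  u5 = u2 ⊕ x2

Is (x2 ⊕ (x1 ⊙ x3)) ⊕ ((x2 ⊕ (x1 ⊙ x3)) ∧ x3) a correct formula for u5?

u1 = x1 ⊙ x3
u2 = x2 ⊕ u1 = x2 ⊕ (x1 ⊙ x3)
u5 = u2 ⊕ x2 = (x2 ⊕ (x1 ⊙ x3)) ⊕ x2
At x1=0, x2=1, x3=0: circuit gives 1, formula gives 0.

No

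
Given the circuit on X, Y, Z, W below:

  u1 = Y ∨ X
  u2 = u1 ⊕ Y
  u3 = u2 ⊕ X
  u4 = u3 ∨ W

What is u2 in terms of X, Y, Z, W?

(Y ∨ X) ⊕ Y

u1 = Y ∨ X
u2 = u1 ⊕ Y = (Y ∨ X) ⊕ Y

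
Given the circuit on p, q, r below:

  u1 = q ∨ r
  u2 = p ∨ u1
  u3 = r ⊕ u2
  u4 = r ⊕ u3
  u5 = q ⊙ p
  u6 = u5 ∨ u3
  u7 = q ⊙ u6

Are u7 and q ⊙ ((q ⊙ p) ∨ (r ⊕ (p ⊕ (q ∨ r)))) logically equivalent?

No

u1 = q ∨ r
u2 = p ∨ u1 = p ∨ (q ∨ r)
u3 = r ⊕ u2 = r ⊕ (p ∨ (q ∨ r))
u5 = q ⊙ p
u6 = u5 ∨ u3 = (q ⊙ p) ∨ (r ⊕ (p ∨ (q ∨ r)))
u7 = q ⊙ u6 = q ⊙ ((q ⊙ p) ∨ (r ⊕ (p ∨ (q ∨ r))))
At p=1, q=0, r=1: circuit gives 1, formula gives 0.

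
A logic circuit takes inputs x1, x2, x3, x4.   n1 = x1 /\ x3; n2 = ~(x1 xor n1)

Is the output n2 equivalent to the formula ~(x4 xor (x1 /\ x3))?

No

n1 = x1 /\ x3
n2 = ~(x1 xor n1) = ~(x1 xor (x1 /\ x3))
At x1=0, x2=0, x3=0, x4=1: circuit gives 1, formula gives 0.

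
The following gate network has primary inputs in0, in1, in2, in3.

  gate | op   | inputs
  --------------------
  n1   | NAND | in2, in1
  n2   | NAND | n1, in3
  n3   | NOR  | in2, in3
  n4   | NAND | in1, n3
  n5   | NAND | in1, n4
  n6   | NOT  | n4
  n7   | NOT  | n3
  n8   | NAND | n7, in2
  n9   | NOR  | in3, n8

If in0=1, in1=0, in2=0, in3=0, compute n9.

n3 = 0 NOR 0 = 1
n7 = NOT 1 = 0
n8 = 0 NAND 0 = 1
n9 = 0 NOR 1 = 0

0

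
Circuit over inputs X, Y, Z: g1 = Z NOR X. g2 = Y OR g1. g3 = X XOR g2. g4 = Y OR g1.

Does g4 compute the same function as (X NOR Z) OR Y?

Yes

g1 = Z NOR X
g4 = Y OR g1 = Y OR (Z NOR X)
At X=0, Y=0, Z=1: circuit gives 0, formula gives 0.
At X=0, Y=0, Z=0: circuit gives 1, formula gives 1.
Agrees on all 8 inputs.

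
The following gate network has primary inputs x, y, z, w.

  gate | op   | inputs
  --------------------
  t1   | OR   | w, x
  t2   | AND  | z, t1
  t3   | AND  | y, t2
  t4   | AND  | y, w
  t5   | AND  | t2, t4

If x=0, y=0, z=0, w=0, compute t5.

0

t1 = 0 OR 0 = 0
t2 = 0 AND 0 = 0
t4 = 0 AND 0 = 0
t5 = 0 AND 0 = 0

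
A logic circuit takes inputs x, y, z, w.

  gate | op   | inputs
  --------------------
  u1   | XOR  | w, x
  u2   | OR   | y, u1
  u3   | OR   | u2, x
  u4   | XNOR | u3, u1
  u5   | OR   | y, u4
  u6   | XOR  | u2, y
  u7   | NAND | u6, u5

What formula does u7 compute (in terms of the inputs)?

u1 = w XOR x
u2 = y OR u1 = y OR (w XOR x)
u3 = u2 OR x = (y OR (w XOR x)) OR x
u4 = u3 XNOR u1 = ((y OR (w XOR x)) OR x) XNOR (w XOR x)
u5 = y OR u4 = y OR (((y OR (w XOR x)) OR x) XNOR (w XOR x))
u6 = u2 XOR y = (y OR (w XOR x)) XOR y
u7 = u6 NAND u5 = ((y OR (w XOR x)) XOR y) NAND (y OR (((y OR (w XOR x)) OR x) XNOR (w XOR x)))

((y OR (w XOR x)) XOR y) NAND (y OR (((y OR (w XOR x)) OR x) XNOR (w XOR x)))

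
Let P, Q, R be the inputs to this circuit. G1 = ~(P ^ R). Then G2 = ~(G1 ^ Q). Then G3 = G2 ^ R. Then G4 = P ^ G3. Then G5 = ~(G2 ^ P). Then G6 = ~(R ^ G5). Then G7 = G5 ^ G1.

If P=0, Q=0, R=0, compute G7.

0

G1 = ~(0 ^ 0) = 1
G2 = ~(1 ^ 0) = 0
G5 = ~(0 ^ 0) = 1
G7 = 1 ^ 1 = 0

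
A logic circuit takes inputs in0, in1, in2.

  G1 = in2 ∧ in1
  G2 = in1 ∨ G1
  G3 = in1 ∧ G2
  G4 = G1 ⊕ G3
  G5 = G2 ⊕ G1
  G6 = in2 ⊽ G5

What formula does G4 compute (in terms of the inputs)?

(in2 ∧ in1) ⊕ (in1 ∧ (in1 ∨ (in2 ∧ in1)))

G1 = in2 ∧ in1
G2 = in1 ∨ G1 = in1 ∨ (in2 ∧ in1)
G3 = in1 ∧ G2 = in1 ∧ (in1 ∨ (in2 ∧ in1))
G4 = G1 ⊕ G3 = (in2 ∧ in1) ⊕ (in1 ∧ (in1 ∨ (in2 ∧ in1)))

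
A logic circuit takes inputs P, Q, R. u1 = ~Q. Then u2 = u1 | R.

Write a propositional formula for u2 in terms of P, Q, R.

~Q | R

u1 = ~Q
u2 = u1 | R = ~Q | R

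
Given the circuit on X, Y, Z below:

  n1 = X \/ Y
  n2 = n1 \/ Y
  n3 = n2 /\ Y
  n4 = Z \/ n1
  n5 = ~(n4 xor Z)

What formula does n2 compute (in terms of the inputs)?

(X \/ Y) \/ Y

n1 = X \/ Y
n2 = n1 \/ Y = (X \/ Y) \/ Y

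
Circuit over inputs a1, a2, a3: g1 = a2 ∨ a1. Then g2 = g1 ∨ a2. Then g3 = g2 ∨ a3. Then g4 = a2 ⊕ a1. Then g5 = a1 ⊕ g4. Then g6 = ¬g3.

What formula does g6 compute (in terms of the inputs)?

¬(((a2 ∨ a1) ∨ a2) ∨ a3)

g1 = a2 ∨ a1
g2 = g1 ∨ a2 = (a2 ∨ a1) ∨ a2
g3 = g2 ∨ a3 = ((a2 ∨ a1) ∨ a2) ∨ a3
g6 = ¬g3 = ¬(((a2 ∨ a1) ∨ a2) ∨ a3)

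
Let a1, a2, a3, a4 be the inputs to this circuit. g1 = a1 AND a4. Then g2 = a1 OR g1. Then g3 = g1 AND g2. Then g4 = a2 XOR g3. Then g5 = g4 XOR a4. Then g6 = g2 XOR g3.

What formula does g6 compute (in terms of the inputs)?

g1 = a1 AND a4
g2 = a1 OR g1 = a1 OR (a1 AND a4)
g3 = g1 AND g2 = (a1 AND a4) AND (a1 OR (a1 AND a4))
g6 = g2 XOR g3 = (a1 OR (a1 AND a4)) XOR ((a1 AND a4) AND (a1 OR (a1 AND a4)))

(a1 OR (a1 AND a4)) XOR ((a1 AND a4) AND (a1 OR (a1 AND a4)))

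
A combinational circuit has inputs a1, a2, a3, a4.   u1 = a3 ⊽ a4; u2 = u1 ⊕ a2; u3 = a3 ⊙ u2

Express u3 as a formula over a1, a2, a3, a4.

a3 ⊙ ((a3 ⊽ a4) ⊕ a2)

u1 = a3 ⊽ a4
u2 = u1 ⊕ a2 = (a3 ⊽ a4) ⊕ a2
u3 = a3 ⊙ u2 = a3 ⊙ ((a3 ⊽ a4) ⊕ a2)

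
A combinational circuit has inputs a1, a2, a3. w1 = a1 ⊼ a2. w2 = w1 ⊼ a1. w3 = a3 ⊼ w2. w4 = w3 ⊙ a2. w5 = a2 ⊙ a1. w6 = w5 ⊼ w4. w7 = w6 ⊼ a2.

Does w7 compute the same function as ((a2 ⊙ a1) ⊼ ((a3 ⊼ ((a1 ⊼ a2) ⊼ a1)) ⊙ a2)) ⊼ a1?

w1 = a1 ⊼ a2
w2 = w1 ⊼ a1 = (a1 ⊼ a2) ⊼ a1
w3 = a3 ⊼ w2 = a3 ⊼ ((a1 ⊼ a2) ⊼ a1)
w4 = w3 ⊙ a2 = (a3 ⊼ ((a1 ⊼ a2) ⊼ a1)) ⊙ a2
w5 = a2 ⊙ a1
w6 = w5 ⊼ w4 = (a2 ⊙ a1) ⊼ ((a3 ⊼ ((a1 ⊼ a2) ⊼ a1)) ⊙ a2)
w7 = w6 ⊼ a2 = ((a2 ⊙ a1) ⊼ ((a3 ⊼ ((a1 ⊼ a2) ⊼ a1)) ⊙ a2)) ⊼ a2
At a1=0, a2=1, a3=0: circuit gives 0, formula gives 1.

No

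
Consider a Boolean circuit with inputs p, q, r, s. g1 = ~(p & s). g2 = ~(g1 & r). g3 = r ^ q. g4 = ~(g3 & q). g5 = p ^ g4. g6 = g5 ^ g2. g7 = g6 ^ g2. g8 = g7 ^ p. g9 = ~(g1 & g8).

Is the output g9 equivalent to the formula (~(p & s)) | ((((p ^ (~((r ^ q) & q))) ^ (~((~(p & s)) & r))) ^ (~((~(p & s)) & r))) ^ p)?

No

g1 = ~(p & s)
g2 = ~(g1 & r) = ~((~(p & s)) & r)
g3 = r ^ q
g4 = ~(g3 & q) = ~((r ^ q) & q)
g5 = p ^ g4 = p ^ (~((r ^ q) & q))
g6 = g5 ^ g2 = (p ^ (~((r ^ q) & q))) ^ (~((~(p & s)) & r))
g7 = g6 ^ g2 = ((p ^ (~((r ^ q) & q))) ^ (~((~(p & s)) & r))) ^ (~((~(p & s)) & r))
g8 = g7 ^ p = (((p ^ (~((r ^ q) & q))) ^ (~((~(p & s)) & r))) ^ (~((~(p & s)) & r))) ^ p
g9 = ~(g1 & g8) = ~((~(p & s)) & ((((p ^ (~((r ^ q) & q))) ^ (~((~(p & s)) & r))) ^ (~((~(p & s)) & r))) ^ p))
At p=0, q=0, r=0, s=0: circuit gives 0, formula gives 1.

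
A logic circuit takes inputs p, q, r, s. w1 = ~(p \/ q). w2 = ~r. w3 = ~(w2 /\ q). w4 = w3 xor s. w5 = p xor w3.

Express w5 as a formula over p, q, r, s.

w2 = ~r
w3 = ~(w2 /\ q) = ~(~r /\ q)
w5 = p xor w3 = p xor (~(~r /\ q))

p xor (~(~r /\ q))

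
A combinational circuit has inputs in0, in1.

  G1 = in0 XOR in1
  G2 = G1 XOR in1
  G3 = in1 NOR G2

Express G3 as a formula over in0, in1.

in1 NOR ((in0 XOR in1) XOR in1)

G1 = in0 XOR in1
G2 = G1 XOR in1 = (in0 XOR in1) XOR in1
G3 = in1 NOR G2 = in1 NOR ((in0 XOR in1) XOR in1)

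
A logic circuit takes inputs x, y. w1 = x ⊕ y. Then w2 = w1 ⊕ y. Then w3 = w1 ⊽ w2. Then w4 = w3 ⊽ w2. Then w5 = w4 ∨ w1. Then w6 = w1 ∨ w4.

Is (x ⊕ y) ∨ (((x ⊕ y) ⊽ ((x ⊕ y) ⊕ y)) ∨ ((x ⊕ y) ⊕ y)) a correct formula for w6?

w1 = x ⊕ y
w2 = w1 ⊕ y = (x ⊕ y) ⊕ y
w3 = w1 ⊽ w2 = (x ⊕ y) ⊽ ((x ⊕ y) ⊕ y)
w4 = w3 ⊽ w2 = ((x ⊕ y) ⊽ ((x ⊕ y) ⊕ y)) ⊽ ((x ⊕ y) ⊕ y)
w6 = w1 ∨ w4 = (x ⊕ y) ∨ (((x ⊕ y) ⊽ ((x ⊕ y) ⊕ y)) ⊽ ((x ⊕ y) ⊕ y))
At x=0, y=0: circuit gives 0, formula gives 1.

No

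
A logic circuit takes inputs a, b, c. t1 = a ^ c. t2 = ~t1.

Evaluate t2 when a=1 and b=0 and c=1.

1

t1 = 1 ^ 1 = 0
t2 = ~0 = 1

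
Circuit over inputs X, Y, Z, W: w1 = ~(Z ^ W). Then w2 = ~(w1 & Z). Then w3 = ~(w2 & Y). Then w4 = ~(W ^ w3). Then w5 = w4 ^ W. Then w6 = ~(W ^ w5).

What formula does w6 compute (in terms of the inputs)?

w1 = ~(Z ^ W)
w2 = ~(w1 & Z) = ~((~(Z ^ W)) & Z)
w3 = ~(w2 & Y) = ~((~((~(Z ^ W)) & Z)) & Y)
w4 = ~(W ^ w3) = ~(W ^ (~((~((~(Z ^ W)) & Z)) & Y)))
w5 = w4 ^ W = (~(W ^ (~((~((~(Z ^ W)) & Z)) & Y)))) ^ W
w6 = ~(W ^ w5) = ~(W ^ ((~(W ^ (~((~((~(Z ^ W)) & Z)) & Y)))) ^ W))

~(W ^ ((~(W ^ (~((~((~(Z ^ W)) & Z)) & Y)))) ^ W))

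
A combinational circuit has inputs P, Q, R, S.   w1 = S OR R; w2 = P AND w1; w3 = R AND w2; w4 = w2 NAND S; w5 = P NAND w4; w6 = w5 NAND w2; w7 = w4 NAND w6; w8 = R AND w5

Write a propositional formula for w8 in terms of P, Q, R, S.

R AND (P NAND ((P AND (S OR R)) NAND S))

w1 = S OR R
w2 = P AND w1 = P AND (S OR R)
w4 = w2 NAND S = (P AND (S OR R)) NAND S
w5 = P NAND w4 = P NAND ((P AND (S OR R)) NAND S)
w8 = R AND w5 = R AND (P NAND ((P AND (S OR R)) NAND S))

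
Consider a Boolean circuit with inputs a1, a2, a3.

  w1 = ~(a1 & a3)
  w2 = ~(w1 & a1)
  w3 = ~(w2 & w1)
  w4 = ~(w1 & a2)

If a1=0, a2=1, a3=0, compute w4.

w1 = ~(0 & 0) = 1
w4 = ~(1 & 1) = 0

0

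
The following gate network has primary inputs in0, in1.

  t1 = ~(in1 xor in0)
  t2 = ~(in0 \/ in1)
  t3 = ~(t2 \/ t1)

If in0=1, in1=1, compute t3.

t1 = ~(1 xor 1) = 1
t2 = ~(1 \/ 1) = 0
t3 = ~(0 \/ 1) = 0

0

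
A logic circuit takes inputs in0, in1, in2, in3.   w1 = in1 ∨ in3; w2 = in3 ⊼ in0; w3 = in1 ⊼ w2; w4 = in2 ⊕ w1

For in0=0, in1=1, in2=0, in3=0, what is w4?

1

w1 = 1 ∨ 0 = 1
w4 = 0 ⊕ 1 = 1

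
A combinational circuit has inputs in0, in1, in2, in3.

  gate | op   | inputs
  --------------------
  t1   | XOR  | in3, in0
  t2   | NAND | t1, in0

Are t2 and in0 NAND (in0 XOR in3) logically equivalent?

t1 = in3 XOR in0
t2 = t1 NAND in0 = (in3 XOR in0) NAND in0
At in0=1, in1=0, in2=0, in3=0: circuit gives 0, formula gives 0.
At in0=0, in1=0, in2=0, in3=0: circuit gives 1, formula gives 1.
Agrees on all 16 inputs.

Yes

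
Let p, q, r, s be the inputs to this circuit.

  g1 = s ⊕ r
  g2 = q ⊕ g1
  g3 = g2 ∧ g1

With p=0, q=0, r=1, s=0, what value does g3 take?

g1 = 0 ⊕ 1 = 1
g2 = 0 ⊕ 1 = 1
g3 = 1 ∧ 1 = 1

1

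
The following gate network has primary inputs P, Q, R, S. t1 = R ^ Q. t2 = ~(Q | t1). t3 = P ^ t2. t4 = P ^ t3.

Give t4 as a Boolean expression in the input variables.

t1 = R ^ Q
t2 = ~(Q | t1) = ~(Q | (R ^ Q))
t3 = P ^ t2 = P ^ (~(Q | (R ^ Q)))
t4 = P ^ t3 = P ^ (P ^ (~(Q | (R ^ Q))))

P ^ (P ^ (~(Q | (R ^ Q))))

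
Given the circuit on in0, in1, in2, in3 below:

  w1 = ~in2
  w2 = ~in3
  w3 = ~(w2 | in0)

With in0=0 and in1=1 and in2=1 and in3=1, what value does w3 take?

1

w2 = ~1 = 0
w3 = ~(0 | 0) = 1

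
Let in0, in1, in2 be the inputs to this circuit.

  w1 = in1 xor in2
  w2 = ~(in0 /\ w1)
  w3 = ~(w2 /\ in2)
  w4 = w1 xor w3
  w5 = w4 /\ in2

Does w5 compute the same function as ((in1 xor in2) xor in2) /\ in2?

w1 = in1 xor in2
w2 = ~(in0 /\ w1) = ~(in0 /\ (in1 xor in2))
w3 = ~(w2 /\ in2) = ~((~(in0 /\ (in1 xor in2))) /\ in2)
w4 = w1 xor w3 = (in1 xor in2) xor (~((~(in0 /\ (in1 xor in2))) /\ in2))
w5 = w4 /\ in2 = ((in1 xor in2) xor (~((~(in0 /\ (in1 xor in2))) /\ in2))) /\ in2
At in0=0, in1=0, in2=1: circuit gives 1, formula gives 0.

No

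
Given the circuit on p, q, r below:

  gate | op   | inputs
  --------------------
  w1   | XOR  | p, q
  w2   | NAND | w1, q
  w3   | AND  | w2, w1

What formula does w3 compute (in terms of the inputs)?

w1 = p XOR q
w2 = w1 NAND q = (p XOR q) NAND q
w3 = w2 AND w1 = ((p XOR q) NAND q) AND (p XOR q)

((p XOR q) NAND q) AND (p XOR q)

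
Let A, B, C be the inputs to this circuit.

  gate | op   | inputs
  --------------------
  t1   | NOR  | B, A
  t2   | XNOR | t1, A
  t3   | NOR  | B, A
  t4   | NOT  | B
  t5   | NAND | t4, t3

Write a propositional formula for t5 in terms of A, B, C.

NOT B NAND (B NOR A)

t3 = B NOR A
t4 = NOT B
t5 = t4 NAND t3 = NOT B NAND (B NOR A)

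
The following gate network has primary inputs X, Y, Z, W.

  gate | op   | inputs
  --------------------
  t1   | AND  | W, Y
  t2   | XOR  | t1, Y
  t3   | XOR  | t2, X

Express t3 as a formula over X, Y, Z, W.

((W AND Y) XOR Y) XOR X

t1 = W AND Y
t2 = t1 XOR Y = (W AND Y) XOR Y
t3 = t2 XOR X = ((W AND Y) XOR Y) XOR X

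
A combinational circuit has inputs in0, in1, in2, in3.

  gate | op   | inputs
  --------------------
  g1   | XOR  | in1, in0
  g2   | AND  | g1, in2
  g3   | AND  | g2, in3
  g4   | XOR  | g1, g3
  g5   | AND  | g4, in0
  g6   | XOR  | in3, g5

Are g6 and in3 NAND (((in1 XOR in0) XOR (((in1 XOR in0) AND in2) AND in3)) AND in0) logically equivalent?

No

g1 = in1 XOR in0
g2 = g1 AND in2 = (in1 XOR in0) AND in2
g3 = g2 AND in3 = ((in1 XOR in0) AND in2) AND in3
g4 = g1 XOR g3 = (in1 XOR in0) XOR (((in1 XOR in0) AND in2) AND in3)
g5 = g4 AND in0 = ((in1 XOR in0) XOR (((in1 XOR in0) AND in2) AND in3)) AND in0
g6 = in3 XOR g5 = in3 XOR (((in1 XOR in0) XOR (((in1 XOR in0) AND in2) AND in3)) AND in0)
At in0=0, in1=0, in2=0, in3=0: circuit gives 0, formula gives 1.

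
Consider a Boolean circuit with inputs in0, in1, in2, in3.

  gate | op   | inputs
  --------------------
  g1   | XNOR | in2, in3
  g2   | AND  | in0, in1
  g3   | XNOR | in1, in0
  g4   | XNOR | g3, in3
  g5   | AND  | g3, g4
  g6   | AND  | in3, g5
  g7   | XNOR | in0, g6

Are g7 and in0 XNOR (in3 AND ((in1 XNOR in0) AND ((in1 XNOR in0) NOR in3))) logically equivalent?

g3 = in1 XNOR in0
g4 = g3 XNOR in3 = (in1 XNOR in0) XNOR in3
g5 = g3 AND g4 = (in1 XNOR in0) AND ((in1 XNOR in0) XNOR in3)
g6 = in3 AND g5 = in3 AND ((in1 XNOR in0) AND ((in1 XNOR in0) XNOR in3))
g7 = in0 XNOR g6 = in0 XNOR (in3 AND ((in1 XNOR in0) AND ((in1 XNOR in0) XNOR in3)))
At in0=0, in1=0, in2=0, in3=1: circuit gives 0, formula gives 1.

No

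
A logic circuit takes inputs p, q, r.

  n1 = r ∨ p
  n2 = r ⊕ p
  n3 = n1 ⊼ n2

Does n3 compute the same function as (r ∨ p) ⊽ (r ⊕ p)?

No

n1 = r ∨ p
n2 = r ⊕ p
n3 = n1 ⊼ n2 = (r ∨ p) ⊼ (r ⊕ p)
At p=1, q=0, r=1: circuit gives 1, formula gives 0.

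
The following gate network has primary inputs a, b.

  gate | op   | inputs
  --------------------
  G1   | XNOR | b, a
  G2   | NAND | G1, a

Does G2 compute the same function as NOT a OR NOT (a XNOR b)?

G1 = b XNOR a
G2 = G1 NAND a = (b XNOR a) NAND a
At a=1, b=1: circuit gives 0, formula gives 0.
At a=0, b=0: circuit gives 1, formula gives 1.
Agrees on all 4 inputs.

Yes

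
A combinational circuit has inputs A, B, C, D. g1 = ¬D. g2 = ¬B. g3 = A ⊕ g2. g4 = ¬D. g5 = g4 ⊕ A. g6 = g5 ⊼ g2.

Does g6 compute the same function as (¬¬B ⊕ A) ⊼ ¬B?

No

g2 = ¬B
g4 = ¬D
g5 = g4 ⊕ A = ¬D ⊕ A
g6 = g5 ⊼ g2 = (¬D ⊕ A) ⊼ ¬B
At A=0, B=0, C=0, D=0: circuit gives 0, formula gives 1.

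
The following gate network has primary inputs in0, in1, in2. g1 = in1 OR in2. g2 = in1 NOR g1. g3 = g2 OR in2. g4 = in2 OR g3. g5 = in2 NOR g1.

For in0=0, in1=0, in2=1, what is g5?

0

g1 = 0 OR 1 = 1
g5 = 1 NOR 1 = 0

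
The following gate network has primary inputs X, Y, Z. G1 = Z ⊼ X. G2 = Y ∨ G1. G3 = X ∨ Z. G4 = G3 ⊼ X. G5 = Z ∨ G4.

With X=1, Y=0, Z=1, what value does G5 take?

G3 = 1 ∨ 1 = 1
G4 = 1 ⊼ 1 = 0
G5 = 1 ∨ 0 = 1

1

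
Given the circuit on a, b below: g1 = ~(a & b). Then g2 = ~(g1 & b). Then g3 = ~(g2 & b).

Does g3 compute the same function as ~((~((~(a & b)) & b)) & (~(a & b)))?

g1 = ~(a & b)
g2 = ~(g1 & b) = ~((~(a & b)) & b)
g3 = ~(g2 & b) = ~((~((~(a & b)) & b)) & b)
At a=0, b=0: circuit gives 1, formula gives 0.

No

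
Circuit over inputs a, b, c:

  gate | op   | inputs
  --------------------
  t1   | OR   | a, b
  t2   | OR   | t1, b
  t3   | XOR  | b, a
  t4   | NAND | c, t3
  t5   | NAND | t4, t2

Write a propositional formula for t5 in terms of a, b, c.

(c NAND (b XOR a)) NAND ((a OR b) OR b)

t1 = a OR b
t2 = t1 OR b = (a OR b) OR b
t3 = b XOR a
t4 = c NAND t3 = c NAND (b XOR a)
t5 = t4 NAND t2 = (c NAND (b XOR a)) NAND ((a OR b) OR b)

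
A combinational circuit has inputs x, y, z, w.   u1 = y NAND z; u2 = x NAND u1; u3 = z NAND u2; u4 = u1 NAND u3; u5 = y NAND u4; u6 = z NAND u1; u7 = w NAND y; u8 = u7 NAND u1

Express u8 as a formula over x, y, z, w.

(w NAND y) NAND (y NAND z)

u1 = y NAND z
u7 = w NAND y
u8 = u7 NAND u1 = (w NAND y) NAND (y NAND z)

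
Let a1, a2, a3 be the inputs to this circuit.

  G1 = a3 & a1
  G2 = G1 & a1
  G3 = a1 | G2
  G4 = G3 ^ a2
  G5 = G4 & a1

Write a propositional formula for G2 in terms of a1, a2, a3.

(a3 & a1) & a1

G1 = a3 & a1
G2 = G1 & a1 = (a3 & a1) & a1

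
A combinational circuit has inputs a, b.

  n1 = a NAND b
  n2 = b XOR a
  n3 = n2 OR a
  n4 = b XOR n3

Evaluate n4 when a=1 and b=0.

n2 = 0 XOR 1 = 1
n3 = 1 OR 1 = 1
n4 = 0 XOR 1 = 1

1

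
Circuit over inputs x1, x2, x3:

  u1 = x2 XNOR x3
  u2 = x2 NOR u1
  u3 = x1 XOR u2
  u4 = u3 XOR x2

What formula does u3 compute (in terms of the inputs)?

u1 = x2 XNOR x3
u2 = x2 NOR u1 = x2 NOR (x2 XNOR x3)
u3 = x1 XOR u2 = x1 XOR (x2 NOR (x2 XNOR x3))

x1 XOR (x2 NOR (x2 XNOR x3))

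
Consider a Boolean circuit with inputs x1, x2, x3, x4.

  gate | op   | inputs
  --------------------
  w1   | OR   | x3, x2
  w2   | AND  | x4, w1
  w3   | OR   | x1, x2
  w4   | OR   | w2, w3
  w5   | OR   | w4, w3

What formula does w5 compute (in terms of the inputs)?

w1 = x3 OR x2
w2 = x4 AND w1 = x4 AND (x3 OR x2)
w3 = x1 OR x2
w4 = w2 OR w3 = (x4 AND (x3 OR x2)) OR (x1 OR x2)
w5 = w4 OR w3 = ((x4 AND (x3 OR x2)) OR (x1 OR x2)) OR (x1 OR x2)

((x4 AND (x3 OR x2)) OR (x1 OR x2)) OR (x1 OR x2)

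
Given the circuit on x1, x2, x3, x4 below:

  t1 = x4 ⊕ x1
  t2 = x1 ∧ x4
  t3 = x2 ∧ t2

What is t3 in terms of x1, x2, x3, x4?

x2 ∧ (x1 ∧ x4)

t2 = x1 ∧ x4
t3 = x2 ∧ t2 = x2 ∧ (x1 ∧ x4)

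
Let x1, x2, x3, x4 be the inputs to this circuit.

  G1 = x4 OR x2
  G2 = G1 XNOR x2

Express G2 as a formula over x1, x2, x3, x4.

(x4 OR x2) XNOR x2

G1 = x4 OR x2
G2 = G1 XNOR x2 = (x4 OR x2) XNOR x2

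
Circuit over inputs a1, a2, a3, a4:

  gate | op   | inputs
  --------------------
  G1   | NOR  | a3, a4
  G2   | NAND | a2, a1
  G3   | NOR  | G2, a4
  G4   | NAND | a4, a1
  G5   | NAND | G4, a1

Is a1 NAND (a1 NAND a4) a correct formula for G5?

G4 = a4 NAND a1
G5 = G4 NAND a1 = (a4 NAND a1) NAND a1
At a1=1, a2=0, a3=0, a4=0: circuit gives 0, formula gives 0.
At a1=0, a2=0, a3=0, a4=0: circuit gives 1, formula gives 1.
Agrees on all 16 inputs.

Yes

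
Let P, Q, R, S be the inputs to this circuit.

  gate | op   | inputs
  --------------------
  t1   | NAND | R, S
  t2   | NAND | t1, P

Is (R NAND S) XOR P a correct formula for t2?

No

t1 = R NAND S
t2 = t1 NAND P = (R NAND S) NAND P
At P=0, Q=0, R=1, S=1: circuit gives 1, formula gives 0.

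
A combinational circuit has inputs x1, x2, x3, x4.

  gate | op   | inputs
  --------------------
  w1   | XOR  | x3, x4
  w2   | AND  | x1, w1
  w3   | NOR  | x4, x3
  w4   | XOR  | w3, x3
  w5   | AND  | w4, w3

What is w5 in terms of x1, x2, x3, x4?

((x4 NOR x3) XOR x3) AND (x4 NOR x3)

w3 = x4 NOR x3
w4 = w3 XOR x3 = (x4 NOR x3) XOR x3
w5 = w4 AND w3 = ((x4 NOR x3) XOR x3) AND (x4 NOR x3)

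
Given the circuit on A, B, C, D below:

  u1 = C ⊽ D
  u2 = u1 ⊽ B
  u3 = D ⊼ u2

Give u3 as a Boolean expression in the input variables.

D ⊼ ((C ⊽ D) ⊽ B)

u1 = C ⊽ D
u2 = u1 ⊽ B = (C ⊽ D) ⊽ B
u3 = D ⊼ u2 = D ⊼ ((C ⊽ D) ⊽ B)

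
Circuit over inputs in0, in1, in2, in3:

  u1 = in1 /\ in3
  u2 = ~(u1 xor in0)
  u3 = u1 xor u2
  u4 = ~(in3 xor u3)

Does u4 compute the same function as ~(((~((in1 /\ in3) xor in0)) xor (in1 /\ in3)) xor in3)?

u1 = in1 /\ in3
u2 = ~(u1 xor in0) = ~((in1 /\ in3) xor in0)
u3 = u1 xor u2 = (in1 /\ in3) xor (~((in1 /\ in3) xor in0))
u4 = ~(in3 xor u3) = ~(in3 xor ((in1 /\ in3) xor (~((in1 /\ in3) xor in0))))
At in0=0, in1=0, in2=0, in3=0: circuit gives 0, formula gives 0.
At in0=0, in1=0, in2=0, in3=1: circuit gives 1, formula gives 1.
Agrees on all 16 inputs.

Yes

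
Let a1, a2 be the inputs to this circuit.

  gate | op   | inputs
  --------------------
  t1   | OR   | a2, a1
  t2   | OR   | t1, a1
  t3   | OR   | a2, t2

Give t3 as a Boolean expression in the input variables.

t1 = a2 OR a1
t2 = t1 OR a1 = (a2 OR a1) OR a1
t3 = a2 OR t2 = a2 OR ((a2 OR a1) OR a1)

a2 OR ((a2 OR a1) OR a1)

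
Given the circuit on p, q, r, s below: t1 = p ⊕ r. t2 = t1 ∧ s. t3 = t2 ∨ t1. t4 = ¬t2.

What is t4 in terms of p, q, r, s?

t1 = p ⊕ r
t2 = t1 ∧ s = (p ⊕ r) ∧ s
t4 = ¬t2 = ¬((p ⊕ r) ∧ s)

¬((p ⊕ r) ∧ s)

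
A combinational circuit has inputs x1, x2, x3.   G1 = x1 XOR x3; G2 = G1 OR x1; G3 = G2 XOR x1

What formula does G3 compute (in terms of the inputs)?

G1 = x1 XOR x3
G2 = G1 OR x1 = (x1 XOR x3) OR x1
G3 = G2 XOR x1 = ((x1 XOR x3) OR x1) XOR x1

((x1 XOR x3) OR x1) XOR x1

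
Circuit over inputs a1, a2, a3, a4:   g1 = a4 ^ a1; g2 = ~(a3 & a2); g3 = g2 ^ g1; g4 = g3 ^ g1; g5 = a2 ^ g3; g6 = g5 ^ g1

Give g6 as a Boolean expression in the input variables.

(a2 ^ ((~(a3 & a2)) ^ (a4 ^ a1))) ^ (a4 ^ a1)

g1 = a4 ^ a1
g2 = ~(a3 & a2)
g3 = g2 ^ g1 = (~(a3 & a2)) ^ (a4 ^ a1)
g5 = a2 ^ g3 = a2 ^ ((~(a3 & a2)) ^ (a4 ^ a1))
g6 = g5 ^ g1 = (a2 ^ ((~(a3 & a2)) ^ (a4 ^ a1))) ^ (a4 ^ a1)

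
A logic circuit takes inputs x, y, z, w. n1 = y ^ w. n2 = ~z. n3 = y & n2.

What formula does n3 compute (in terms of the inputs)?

n2 = ~z
n3 = y & n2 = y & ~z

y & ~z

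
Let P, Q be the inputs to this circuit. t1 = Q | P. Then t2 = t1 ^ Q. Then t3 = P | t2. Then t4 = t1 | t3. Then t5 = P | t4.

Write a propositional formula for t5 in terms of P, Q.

P | ((Q | P) | (P | ((Q | P) ^ Q)))

t1 = Q | P
t2 = t1 ^ Q = (Q | P) ^ Q
t3 = P | t2 = P | ((Q | P) ^ Q)
t4 = t1 | t3 = (Q | P) | (P | ((Q | P) ^ Q))
t5 = P | t4 = P | ((Q | P) | (P | ((Q | P) ^ Q)))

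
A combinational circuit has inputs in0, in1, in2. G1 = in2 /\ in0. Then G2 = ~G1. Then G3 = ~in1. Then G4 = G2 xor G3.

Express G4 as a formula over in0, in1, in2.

G1 = in2 /\ in0
G2 = ~G1 = ~(in2 /\ in0)
G3 = ~in1
G4 = G2 xor G3 = ~(in2 /\ in0) xor ~in1

~(in2 /\ in0) xor ~in1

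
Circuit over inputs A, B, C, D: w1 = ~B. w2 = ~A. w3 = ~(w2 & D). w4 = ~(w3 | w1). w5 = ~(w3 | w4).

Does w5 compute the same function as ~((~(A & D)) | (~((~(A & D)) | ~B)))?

No

w1 = ~B
w2 = ~A
w3 = ~(w2 & D) = ~(~A & D)
w4 = ~(w3 | w1) = ~((~(~A & D)) | ~B)
w5 = ~(w3 | w4) = ~((~(~A & D)) | (~((~(~A & D)) | ~B)))
At A=0, B=0, C=0, D=1: circuit gives 1, formula gives 0.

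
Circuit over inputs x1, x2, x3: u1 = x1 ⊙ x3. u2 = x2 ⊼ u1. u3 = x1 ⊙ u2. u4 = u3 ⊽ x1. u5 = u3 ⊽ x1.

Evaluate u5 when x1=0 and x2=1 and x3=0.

0

u1 = 0 ⊙ 0 = 1
u2 = 1 ⊼ 1 = 0
u3 = 0 ⊙ 0 = 1
u5 = 1 ⊽ 0 = 0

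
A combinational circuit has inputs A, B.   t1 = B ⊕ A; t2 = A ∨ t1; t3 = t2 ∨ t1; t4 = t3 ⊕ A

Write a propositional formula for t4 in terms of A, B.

t1 = B ⊕ A
t2 = A ∨ t1 = A ∨ (B ⊕ A)
t3 = t2 ∨ t1 = (A ∨ (B ⊕ A)) ∨ (B ⊕ A)
t4 = t3 ⊕ A = ((A ∨ (B ⊕ A)) ∨ (B ⊕ A)) ⊕ A

((A ∨ (B ⊕ A)) ∨ (B ⊕ A)) ⊕ A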